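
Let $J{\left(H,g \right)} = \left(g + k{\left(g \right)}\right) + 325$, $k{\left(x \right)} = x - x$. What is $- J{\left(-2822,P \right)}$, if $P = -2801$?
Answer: $2476$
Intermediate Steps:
$k{\left(x \right)} = 0$
$J{\left(H,g \right)} = 325 + g$ ($J{\left(H,g \right)} = \left(g + 0\right) + 325 = g + 325 = 325 + g$)
$- J{\left(-2822,P \right)} = - (325 - 2801) = \left(-1\right) \left(-2476\right) = 2476$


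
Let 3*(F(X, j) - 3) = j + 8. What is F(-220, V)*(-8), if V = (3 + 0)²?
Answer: -208/3 ≈ -69.333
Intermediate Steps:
V = 9 (V = 3² = 9)
F(X, j) = 17/3 + j/3 (F(X, j) = 3 + (j + 8)/3 = 3 + (8 + j)/3 = 3 + (8/3 + j/3) = 17/3 + j/3)
F(-220, V)*(-8) = (17/3 + (⅓)*9)*(-8) = (17/3 + 3)*(-8) = (26/3)*(-8) = -208/3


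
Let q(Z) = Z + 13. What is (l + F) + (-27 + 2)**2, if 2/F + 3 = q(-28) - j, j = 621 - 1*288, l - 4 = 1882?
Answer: 881359/351 ≈ 2511.0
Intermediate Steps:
q(Z) = 13 + Z
l = 1886 (l = 4 + 1882 = 1886)
j = 333 (j = 621 - 288 = 333)
F = -2/351 (F = 2/(-3 + ((13 - 28) - 1*333)) = 2/(-3 + (-15 - 333)) = 2/(-3 - 348) = 2/(-351) = 2*(-1/351) = -2/351 ≈ -0.0056980)
(l + F) + (-27 + 2)**2 = (1886 - 2/351) + (-27 + 2)**2 = 661984/351 + (-25)**2 = 661984/351 + 625 = 881359/351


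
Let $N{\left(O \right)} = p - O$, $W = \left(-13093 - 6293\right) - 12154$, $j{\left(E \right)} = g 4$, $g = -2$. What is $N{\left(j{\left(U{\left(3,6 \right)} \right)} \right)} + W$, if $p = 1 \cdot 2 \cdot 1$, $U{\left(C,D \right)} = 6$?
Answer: $-31530$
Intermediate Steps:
$j{\left(E \right)} = -8$ ($j{\left(E \right)} = \left(-2\right) 4 = -8$)
$W = -31540$ ($W = -19386 - 12154 = -31540$)
$p = 2$ ($p = 2 \cdot 1 = 2$)
$N{\left(O \right)} = 2 - O$
$N{\left(j{\left(U{\left(3,6 \right)} \right)} \right)} + W = \left(2 - -8\right) - 31540 = \left(2 + 8\right) - 31540 = 10 - 31540 = -31530$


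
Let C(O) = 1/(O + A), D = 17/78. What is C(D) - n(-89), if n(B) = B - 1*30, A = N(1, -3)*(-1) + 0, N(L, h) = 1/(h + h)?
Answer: 608/5 ≈ 121.60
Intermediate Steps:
N(L, h) = 1/(2*h)
A = ⅙ (A = ((½)/(-3))*(-1) + 0 = ((½)*(-⅓))*(-1) + 0 = -⅙*(-1) + 0 = ⅙ + 0 = ⅙ ≈ 0.16667)
n(B) = -30 + B (n(B) = B - 30 = -30 + B)
D = 17/78 (D = 17*(1/78) = 17/78 ≈ 0.21795)
C(O) = 1/(⅙ + O) (C(O) = 1/(O + ⅙) = 1/(⅙ + O))
C(D) - n(-89) = 6/(1 + 6*(17/78)) - (-30 - 89) = 6/(1 + 17/13) - 1*(-119) = 6/(30/13) + 119 = 6*(13/30) + 119 = 13/5 + 119 = 608/5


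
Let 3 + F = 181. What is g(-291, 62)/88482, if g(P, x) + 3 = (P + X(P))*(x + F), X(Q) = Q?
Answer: -46561/29494 ≈ -1.5787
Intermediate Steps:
F = 178 (F = -3 + 181 = 178)
g(P, x) = -3 + 2*P*(178 + x) (g(P, x) = -3 + (P + P)*(x + 178) = -3 + (2*P)*(178 + x) = -3 + 2*P*(178 + x))
g(-291, 62)/88482 = (-3 + 356*(-291) + 2*(-291)*62)/88482 = (-3 - 103596 - 36084)*(1/88482) = -139683*1/88482 = -46561/29494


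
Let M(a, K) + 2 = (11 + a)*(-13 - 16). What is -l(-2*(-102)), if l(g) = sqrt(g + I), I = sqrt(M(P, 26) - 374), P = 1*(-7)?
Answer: -sqrt(204 + 2*I*sqrt(123)) ≈ -14.304 - 0.77535*I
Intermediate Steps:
P = -7
M(a, K) = -321 - 29*a (M(a, K) = -2 + (11 + a)*(-13 - 16) = -2 + (11 + a)*(-29) = -2 + (-319 - 29*a) = -321 - 29*a)
I = 2*I*sqrt(123) (I = sqrt((-321 - 29*(-7)) - 374) = sqrt((-321 + 203) - 374) = sqrt(-118 - 374) = sqrt(-492) = 2*I*sqrt(123) ≈ 22.181*I)
l(g) = sqrt(g + 2*I*sqrt(123))
-l(-2*(-102)) = -sqrt(-2*(-102) + 2*I*sqrt(123)) = -sqrt(204 + 2*I*sqrt(123))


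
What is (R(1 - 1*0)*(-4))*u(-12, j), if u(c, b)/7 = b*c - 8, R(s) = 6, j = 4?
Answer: 9408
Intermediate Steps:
u(c, b) = -56 + 7*b*c (u(c, b) = 7*(b*c - 8) = 7*(-8 + b*c) = -56 + 7*b*c)
(R(1 - 1*0)*(-4))*u(-12, j) = (6*(-4))*(-56 + 7*4*(-12)) = -24*(-56 - 336) = -24*(-392) = 9408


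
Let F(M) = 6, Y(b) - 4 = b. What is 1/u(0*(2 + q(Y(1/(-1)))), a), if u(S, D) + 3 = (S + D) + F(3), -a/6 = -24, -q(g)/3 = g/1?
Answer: 1/147 ≈ 0.0068027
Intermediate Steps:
Y(b) = 4 + b
q(g) = -3*g (q(g) = -3*g/1 = -3*g)
a = 144 (a = -6*(-24) = 144)
u(S, D) = 3 + D + S (u(S, D) = -3 + ((S + D) + 6) = -3 + ((D + S) + 6) = -3 + (6 + D + S) = 3 + D + S)
1/u(0*(2 + q(Y(1/(-1)))), a) = 1/(3 + 144 + 0*(2 - 3*(4 + 1/(-1)))) = 1/(3 + 144 + 0*(2 - 3*(4 - 1))) = 1/(3 + 144 + 0*(2 - 3*3)) = 1/(3 + 144 + 0*(2 - 9)) = 1/(3 + 144 + 0*(-7)) = 1/(3 + 144 + 0) = 1/147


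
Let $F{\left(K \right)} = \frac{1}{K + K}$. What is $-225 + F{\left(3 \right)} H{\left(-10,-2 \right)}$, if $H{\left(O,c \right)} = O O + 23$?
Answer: $- \frac{409}{2} \approx -204.5$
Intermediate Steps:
$F{\left(K \right)} = \frac{1}{2 K}$
$H{\left(O,c \right)} = 23 + O^{2}$ ($H{\left(O,c \right)} = O^{2} + 23 = 23 + O^{2}$)
$-225 + F{\left(3 \right)} H{\left(-10,-2 \right)} = -225 + \frac{1}{2 \cdot 3} \left(23 + \left(-10\right)^{2}\right) = -225 + \frac{1}{2} \cdot \frac{1}{3} \left(23 + 100\right) = -225 + \frac{1}{6} \cdot 123 = -225 + \frac{41}{2} = - \frac{409}{2}$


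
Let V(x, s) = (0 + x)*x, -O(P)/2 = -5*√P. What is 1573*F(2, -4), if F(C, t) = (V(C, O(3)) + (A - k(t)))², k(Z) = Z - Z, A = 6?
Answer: 157300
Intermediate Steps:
k(Z) = 0
O(P) = 10*√P (O(P) = -(-10)*√P = 10*√P)
V(x, s) = x² (V(x, s) = x*x = x²)
F(C, t) = (6 + C²)² (F(C, t) = (C² + (6 - 1*0))² = (C² + (6 + 0))² = (C² + 6)² = (6 + C²)²)
1573*F(2, -4) = 1573*(6 + 2²)² = 1573*(6 + 4)² = 1573*10² = 1573*100 = 157300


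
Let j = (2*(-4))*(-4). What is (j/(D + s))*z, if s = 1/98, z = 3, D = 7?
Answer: 3136/229 ≈ 13.694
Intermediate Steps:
j = 32 (j = -8*(-4) = 32)
s = 1/98 ≈ 0.010204
(j/(D + s))*z = (32/(7 + 1/98))*3 = (32/(687/98))*3 = (32*(98/687))*3 = (3136/687)*3 = 3136/229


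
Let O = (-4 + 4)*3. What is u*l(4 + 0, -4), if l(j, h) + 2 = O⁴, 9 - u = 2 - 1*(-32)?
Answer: 50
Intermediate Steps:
u = -25 (u = 9 - (2 - 1*(-32)) = 9 - (2 + 32) = 9 - 1*34 = 9 - 34 = -25)
O = 0 (O = 0*3 = 0)
l(j, h) = -2 (l(j, h) = -2 + 0⁴ = -2 + 0 = -2)
u*l(4 + 0, -4) = -25*(-2) = 50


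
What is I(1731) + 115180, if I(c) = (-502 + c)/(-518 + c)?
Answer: 139714569/1213 ≈ 1.1518e+5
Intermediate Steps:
I(c) = (-502 + c)/(-518 + c)
I(1731) + 115180 = (-502 + 1731)/(-518 + 1731) + 115180 = 1229/1213 + 115180 = 139714569/1213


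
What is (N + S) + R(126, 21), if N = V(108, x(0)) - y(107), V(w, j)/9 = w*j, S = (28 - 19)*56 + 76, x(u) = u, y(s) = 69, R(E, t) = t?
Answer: 532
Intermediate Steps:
S = 580 (S = 9*56 + 76 = 504 + 76 = 580)
V(w, j) = 9*j*w (V(w, j) = 9*(w*j) = 9*(j*w) = 9*j*w)
N = -69 (N = 9*0*108 - 1*69 = 0 - 69 = -69)
(N + S) + R(126, 21) = (-69 + 580) + 21 = 511 + 21 = 532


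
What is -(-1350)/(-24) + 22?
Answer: -137/4 ≈ -34.250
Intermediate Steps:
-(-1350)/(-24) + 22 = -(-1350)*(-1)/24 + 22 = -27*25/12 + 22 = -225/4 + 22 = -137/4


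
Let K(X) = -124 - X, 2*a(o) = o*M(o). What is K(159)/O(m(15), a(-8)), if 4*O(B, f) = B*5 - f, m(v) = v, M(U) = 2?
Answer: -1132/83 ≈ -13.639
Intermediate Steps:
a(o) = o (a(o) = (o*2)/2 = (2*o)/2 = o)
O(B, f) = -f/4 + 5*B/4 (O(B, f) = (B*5 - f)/4 = (5*B - f)/4 = (-f + 5*B)/4 = -f/4 + 5*B/4)
K(159)/O(m(15), a(-8)) = (-124 - 1*159)/(-¼*(-8) + (5/4)*15) = (-124 - 159)/(2 + 75/4) = -283/83/4 = -283*4/83 = -1132/83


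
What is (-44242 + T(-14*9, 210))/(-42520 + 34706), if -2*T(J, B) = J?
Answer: 44179/7814 ≈ 5.6538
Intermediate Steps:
T(J, B) = -J/2
(-44242 + T(-14*9, 210))/(-42520 + 34706) = (-44242 - (-7)*9)/(-42520 + 34706) = (-44242 - 1/2*(-126))/(-7814) = (-44242 + 63)*(-1/7814) = -44179*(-1/7814) = 44179/7814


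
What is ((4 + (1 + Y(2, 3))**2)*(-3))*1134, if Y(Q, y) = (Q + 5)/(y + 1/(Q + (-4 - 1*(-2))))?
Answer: -17010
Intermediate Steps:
Y(Q, y) = (5 + Q)/(y + 1/(-2 + Q)) (Y(Q, y) = (5 + Q)/(y + 1/(Q + (-4 + 2))) = (5 + Q)/(y + 1/(Q - 2)) = (5 + Q)/(y + 1/(-2 + Q)))
((4 + (1 + Y(2, 3))**2)*(-3))*1134 = ((4 + (1 + (-10 + 2**2 + 3*2)/(1 - 2*3 + 2*3))**2)*(-3))*1134 = ((4 + (1 + (-10 + 4 + 6)/(1 - 6 + 6))**2)*(-3))*1134 = ((4 + (1 + 0/1)**2)*(-3))*1134 = ((4 + (1 + 1*0)**2)*(-3))*1134 = ((4 + (1 + 0)**2)*(-3))*1134 = ((4 + 1**2)*(-3))*1134 = ((4 + 1)*(-3))*1134 = (5*(-3))*1134 = -15*1134 = -17010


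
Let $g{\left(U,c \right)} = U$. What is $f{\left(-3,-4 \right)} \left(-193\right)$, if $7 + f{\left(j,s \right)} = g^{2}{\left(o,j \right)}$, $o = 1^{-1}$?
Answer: $1158$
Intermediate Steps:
$o = 1$
$f{\left(j,s \right)} = -6$ ($f{\left(j,s \right)} = -7 + 1^{2} = -7 + 1 = -6$)
$f{\left(-3,-4 \right)} \left(-193\right) = \left(-6\right) \left(-193\right) = 1158$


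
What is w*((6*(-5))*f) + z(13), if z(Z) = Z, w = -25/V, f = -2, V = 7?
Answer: -1409/7 ≈ -201.29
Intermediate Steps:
w = -25/7 ≈ -3.5714
w*((6*(-5))*f) + z(13) = -25*6*(-5)*(-2)/7 + 13 = -(-750)*(-2)/7 + 13 = -25/7*60 + 13 = -1500/7 + 13 = -1409/7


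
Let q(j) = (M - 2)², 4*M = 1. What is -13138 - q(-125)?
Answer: -210257/16 ≈ -13141.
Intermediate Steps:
M = ¼ (M = (¼)*1 = ¼ ≈ 0.25000)
q(j) = 49/16 (q(j) = (¼ - 2)² = (-7/4)² = 49/16)
-13138 - q(-125) = -13138 - 1*49/16 = -13138 - 49/16 = -210257/16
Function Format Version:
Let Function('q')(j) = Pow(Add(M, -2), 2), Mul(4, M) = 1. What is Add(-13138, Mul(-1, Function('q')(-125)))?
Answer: Rational(-210257, 16) ≈ -13141.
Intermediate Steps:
M = Rational(1, 4) (M = Mul(Rational(1, 4), 1) = Rational(1, 4) ≈ 0.25000)
Function('q')(j) = Rational(49, 16) (Function('q')(j) = Pow(Add(Rational(1, 4), -2), 2) = Pow(Rational(-7, 4), 2) = Rational(49, 16))
Add(-13138, Mul(-1, Function('q')(-125))) = Add(-13138, Mul(-1, Rational(49, 16))) = Add(-13138, Rational(-49, 16)) = Rational(-210257, 16)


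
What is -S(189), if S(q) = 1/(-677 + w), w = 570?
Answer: 1/107 ≈ 0.0093458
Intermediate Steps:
S(q) = -1/107 (S(q) = 1/(-677 + 570) = 1/(-107) = -1/107)
-S(189) = -1*(-1/107) = 1/107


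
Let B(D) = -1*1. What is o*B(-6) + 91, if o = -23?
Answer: 114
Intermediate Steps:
B(D) = -1
o*B(-6) + 91 = -23*(-1) + 91 = 23 + 91 = 114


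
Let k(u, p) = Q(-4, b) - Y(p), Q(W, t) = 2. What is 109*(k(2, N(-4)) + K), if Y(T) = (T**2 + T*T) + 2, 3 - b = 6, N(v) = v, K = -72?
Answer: -11336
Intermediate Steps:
b = -3 (b = 3 - 1*6 = 3 - 6 = -3)
Y(T) = 2 + 2*T**2 (Y(T) = (T**2 + T**2) + 2 = 2*T**2 + 2 = 2 + 2*T**2)
k(u, p) = -2*p**2 (k(u, p) = 2 - (2 + 2*p**2) = 2 + (-2 - 2*p**2) = -2*p**2)
109*(k(2, N(-4)) + K) = 109*(-2*(-4)**2 - 72) = 109*(-2*16 - 72) = 109*(-32 - 72) = 109*(-104) = -11336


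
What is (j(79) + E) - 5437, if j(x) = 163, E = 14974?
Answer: 9700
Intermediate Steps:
(j(79) + E) - 5437 = (163 + 14974) - 5437 = 15137 - 5437 = 9700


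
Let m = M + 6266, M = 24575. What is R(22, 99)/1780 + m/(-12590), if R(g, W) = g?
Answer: -273100/112051 ≈ -2.4373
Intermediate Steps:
m = 30841 (m = 24575 + 6266 = 30841)
R(22, 99)/1780 + m/(-12590) = 22/1780 + 30841/(-12590) = 22*(1/1780) + 30841*(-1/12590) = 11/890 - 30841/12590 = -273100/112051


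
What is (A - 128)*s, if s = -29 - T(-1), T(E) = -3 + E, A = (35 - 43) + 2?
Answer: 3350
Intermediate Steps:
A = -6 (A = -8 + 2 = -6)
s = -25 (s = -29 - (-3 - 1) = -29 - 1*(-4) = -29 + 4 = -25)
(A - 128)*s = (-6 - 128)*(-25) = -134*(-25) = 3350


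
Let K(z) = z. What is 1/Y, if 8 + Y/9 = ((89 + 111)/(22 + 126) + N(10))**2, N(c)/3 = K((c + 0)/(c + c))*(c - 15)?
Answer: 5476/1468953 ≈ 0.0037278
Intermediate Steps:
N(c) = -45/2 + 3*c/2 (N(c) = 3*(((c + 0)/(c + c))*(c - 15)) = 3*((c/((2*c)))*(-15 + c)) = 3*((c*(1/(2*c)))*(-15 + c)) = 3*((-15 + c)/2) = 3*(-15/2 + c/2) = -45/2 + 3*c/2)
Y = 1468953/5476 (Y = -72 + 9*((89 + 111)/(22 + 126) + (-45/2 + (3/2)*10))**2 = -72 + 9*(200/148 + (-45/2 + 15))**2 = -72 + 9*(200*(1/148) - 15/2)**2 = -72 + 9*(50/37 - 15/2)**2 = -72 + 9*(-455/74)**2 = -72 + 9*(207025/5476) = -72 + 1863225/5476 = 1468953/5476 ≈ 268.25)
1/Y = 1/(1468953/5476) = 5476/1468953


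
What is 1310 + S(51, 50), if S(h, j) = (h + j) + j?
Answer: 1461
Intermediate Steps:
S(h, j) = h + 2*j
1310 + S(51, 50) = 1310 + (51 + 2*50) = 1310 + (51 + 100) = 1310 + 151 = 1461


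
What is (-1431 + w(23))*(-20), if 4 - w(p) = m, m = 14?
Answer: 28820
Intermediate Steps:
w(p) = -10 (w(p) = 4 - 1*14 = 4 - 14 = -10)
(-1431 + w(23))*(-20) = (-1431 - 10)*(-20) = -1441*(-20) = 28820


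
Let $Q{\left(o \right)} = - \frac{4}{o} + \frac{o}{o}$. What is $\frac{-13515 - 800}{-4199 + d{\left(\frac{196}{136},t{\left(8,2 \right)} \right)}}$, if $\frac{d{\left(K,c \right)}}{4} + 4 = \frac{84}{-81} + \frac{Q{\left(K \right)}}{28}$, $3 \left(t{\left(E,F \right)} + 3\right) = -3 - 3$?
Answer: $\frac{26514243}{7815176} \approx 3.3927$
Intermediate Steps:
$Q{\left(o \right)} = 1 - \frac{4}{o}$ ($Q{\left(o \right)} = - \frac{4}{o} + 1 = 1 - \frac{4}{o}$)
$t{\left(E,F \right)} = -5$ ($t{\left(E,F \right)} = -3 + \frac{-3 - 3}{3} = -3 + \frac{1}{3} \left(-6\right) = -3 - 2 = -5$)
$d{\left(K,c \right)} = - \frac{544}{27} + \frac{-4 + K}{7 K}$ ($d{\left(K,c \right)} = -16 + 4 \left(\frac{84}{-81} + \frac{\frac{1}{K} \left(-4 + K\right)}{28}\right) = -16 + 4 \left(84 \left(- \frac{1}{81}\right) + \frac{-4 + K}{K} \frac{1}{28}\right) = -16 + 4 \left(- \frac{28}{27} + \frac{-4 + K}{28 K}\right) = -16 - \left(\frac{112}{27} - \frac{-4 + K}{7 K}\right) = - \frac{544}{27} + \frac{-4 + K}{7 K}$)
$\frac{-13515 - 800}{-4199 + d{\left(\frac{196}{136},t{\left(8,2 \right)} \right)}} = \frac{-13515 - 800}{-4199 + \frac{-108 - 3781 \cdot \frac{196}{136}}{189 \cdot \frac{196}{136}}} = - \frac{14315}{-4199 + \frac{-108 - 3781 \cdot 196 \cdot \frac{1}{136}}{189 \cdot 196 \cdot \frac{1}{136}}} = - \frac{14315}{-4199 + \frac{-108 - \frac{185269}{34}}{189 \cdot \frac{49}{34}}} = - \frac{14315}{-4199 + \frac{1}{189} \cdot \frac{34}{49} \left(-108 - \frac{185269}{34}\right)} = - \frac{14315}{-4199 + \frac{1}{189} \cdot \frac{34}{49} \left(- \frac{188941}{34}\right)} = - \frac{14315}{-4199 - \frac{188941}{9261}} = - \frac{14315}{- \frac{39075880}{9261}} = \left(-14315\right) \left(- \frac{9261}{39075880}\right) = \frac{26514243}{7815176}$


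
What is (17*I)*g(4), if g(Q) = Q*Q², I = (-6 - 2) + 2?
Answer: -6528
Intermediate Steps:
I = -6 (I = -8 + 2 = -6)
g(Q) = Q³
(17*I)*g(4) = (17*(-6))*4³ = -102*64 = -6528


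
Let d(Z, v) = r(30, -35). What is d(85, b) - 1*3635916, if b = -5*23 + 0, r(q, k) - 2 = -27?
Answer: -3635941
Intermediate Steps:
r(q, k) = -25 (r(q, k) = 2 - 27 = -25)
b = -115 (b = -115 + 0 = -115)
d(Z, v) = -25
d(85, b) - 1*3635916 = -25 - 1*3635916 = -25 - 3635916 = -3635941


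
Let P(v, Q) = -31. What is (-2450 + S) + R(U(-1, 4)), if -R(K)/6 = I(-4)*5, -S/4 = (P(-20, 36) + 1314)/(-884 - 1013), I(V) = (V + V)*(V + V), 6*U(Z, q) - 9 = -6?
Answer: -8284758/1897 ≈ -4367.3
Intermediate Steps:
U(Z, q) = ½ (U(Z, q) = 3/2 + (⅙)*(-6) = 3/2 - 1 = ½)
I(V) = 4*V² (I(V) = (2*V)*(2*V) = 4*V²)
S = 5132/1897 (S = -4*(-31 + 1314)/(-884 - 1013) = -5132/(-1897) = -5132*(-1)/1897 = -4*(-1283/1897) = 5132/1897 ≈ 2.7053)
R(K) = -1920 (R(K) = -6*4*(-4)²*5 = -6*4*16*5 = -384*5 = -6*320 = -1920)
(-2450 + S) + R(U(-1, 4)) = (-2450 + 5132/1897) - 1920 = -4642518/1897 - 1920 = -8284758/1897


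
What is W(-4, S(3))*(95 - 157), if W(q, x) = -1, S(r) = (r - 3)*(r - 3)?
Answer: 62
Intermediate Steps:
S(r) = (-3 + r)² (S(r) = (-3 + r)*(-3 + r) = (-3 + r)²)
W(-4, S(3))*(95 - 157) = -(95 - 157) = -1*(-62) = 62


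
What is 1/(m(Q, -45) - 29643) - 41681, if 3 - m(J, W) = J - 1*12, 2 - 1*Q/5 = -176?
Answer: -1272020759/30518 ≈ -41681.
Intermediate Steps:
Q = 890 (Q = 10 - 5*(-176) = 10 + 880 = 890)
m(J, W) = 15 - J (m(J, W) = 3 - (J - 1*12) = 3 - (J - 12) = 3 - (-12 + J) = 3 + (12 - J) = 15 - J)
1/(m(Q, -45) - 29643) - 41681 = 1/((15 - 1*890) - 29643) - 41681 = 1/((15 - 890) - 29643) - 41681 = 1/(-875 - 29643) - 41681 = 1/(-30518) - 41681 = -1/30518 - 41681 = -1272020759/30518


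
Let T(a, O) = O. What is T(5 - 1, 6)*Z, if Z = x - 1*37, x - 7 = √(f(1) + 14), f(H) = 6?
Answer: -180 + 12*√5 ≈ -153.17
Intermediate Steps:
x = 7 + 2*√5 (x = 7 + √(6 + 14) = 7 + √20 = 7 + 2*√5 ≈ 11.472)
Z = -30 + 2*√5 (Z = (7 + 2*√5) - 1*37 = (7 + 2*√5) - 37 = -30 + 2*√5 ≈ -25.528)
T(5 - 1, 6)*Z = 6*(-30 + 2*√5) = -180 + 12*√5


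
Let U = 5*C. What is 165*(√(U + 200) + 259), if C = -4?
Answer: 42735 + 990*√5 ≈ 44949.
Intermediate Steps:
U = -20 (U = 5*(-4) = -20)
165*(√(U + 200) + 259) = 165*(√(-20 + 200) + 259) = 165*(√180 + 259) = 165*(6*√5 + 259) = 165*(259 + 6*√5) = 42735 + 990*√5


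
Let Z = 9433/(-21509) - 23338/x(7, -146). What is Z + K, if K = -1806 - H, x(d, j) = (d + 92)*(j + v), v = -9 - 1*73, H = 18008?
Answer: -4809715345553/242750574 ≈ -19813.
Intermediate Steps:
v = -82 (v = -9 - 73 = -82)
x(d, j) = (-82 + j)*(92 + d) (x(d, j) = (d + 92)*(j - 82) = (92 + d)*(-82 + j) = (-82 + j)*(92 + d))
Z = 144527683/242750574 (Z = 9433/(-21509) - 23338/(-7544 - 82*7 + 92*(-146) + 7*(-146)) = 9433*(-1/21509) - 23338/(-7544 - 574 - 13432 - 1022) = -9433/21509 - 23338/(-22572) = -9433/21509 - 23338*(-1/22572) = -9433/21509 + 11669/11286 = 144527683/242750574 ≈ 0.59538)
K = -19814 (K = -1806 - 1*18008 = -1806 - 18008 = -19814)
Z + K = 144527683/242750574 - 19814 = -4809715345553/242750574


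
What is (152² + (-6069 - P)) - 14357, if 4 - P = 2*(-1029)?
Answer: 616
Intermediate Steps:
P = 2062 (P = 4 - 2*(-1029) = 4 - 1*(-2058) = 4 + 2058 = 2062)
(152² + (-6069 - P)) - 14357 = (152² + (-6069 - 1*2062)) - 14357 = (23104 + (-6069 - 2062)) - 14357 = (23104 - 8131) - 14357 = 14973 - 14357 = 616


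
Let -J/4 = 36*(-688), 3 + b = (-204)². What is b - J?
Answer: -57459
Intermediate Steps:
b = 41613 (b = -3 + (-204)² = -3 + 41616 = 41613)
J = 99072 (J = -144*(-688) = -4*(-24768) = 99072)
b - J = 41613 - 1*99072 = 41613 - 99072 = -57459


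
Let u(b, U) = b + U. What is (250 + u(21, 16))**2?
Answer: 82369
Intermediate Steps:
u(b, U) = U + b
(250 + u(21, 16))**2 = (250 + (16 + 21))**2 = (250 + 37)**2 = 287**2 = 82369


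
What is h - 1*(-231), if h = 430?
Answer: 661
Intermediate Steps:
h - 1*(-231) = 430 - 1*(-231) = 430 + 231 = 661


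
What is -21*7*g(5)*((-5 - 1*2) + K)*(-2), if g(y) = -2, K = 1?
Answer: 3528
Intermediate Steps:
-21*7*g(5)*((-5 - 1*2) + K)*(-2) = -21*7*(-2)*((-5 - 1*2) + 1)*(-2) = -(-294)*((-5 - 2) + 1)*(-2) = -(-294)*(-7 + 1)*(-2) = -(-294)*(-6*(-2)) = -(-294)*12 = -21*(-168) = 3528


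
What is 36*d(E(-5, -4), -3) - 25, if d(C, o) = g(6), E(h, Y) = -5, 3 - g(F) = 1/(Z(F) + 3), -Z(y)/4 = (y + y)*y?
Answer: 7897/95 ≈ 83.126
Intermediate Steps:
Z(y) = -8*y**2 (Z(y) = -4*(y + y)*y = -4*2*y*y = -8*y**2)
g(F) = 3 - 1/(3 - 8*F**2) (g(F) = 3 - 1/(-8*F**2 + 3) = 3 - 1/(3 - 8*F**2))
d(C, o) = 856/285 (d(C, o) = 8*(-1 + 3*6**2)/(-3 + 8*6**2) = 8*(-1 + 3*36)/(-3 + 8*36) = 8*(-1 + 108)/(-3 + 288) = 8*107/285 = 8*(1/285)*107 = 856/285)
36*d(E(-5, -4), -3) - 25 = 36*(856/285) - 25 = 10272/95 - 25 = 7897/95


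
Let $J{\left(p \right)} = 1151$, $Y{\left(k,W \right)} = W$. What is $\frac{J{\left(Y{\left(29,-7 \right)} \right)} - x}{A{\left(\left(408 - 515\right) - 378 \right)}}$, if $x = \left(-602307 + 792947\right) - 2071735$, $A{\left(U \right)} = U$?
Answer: $- \frac{1882246}{485} \approx -3880.9$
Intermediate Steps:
$x = -1881095$ ($x = 190640 - 2071735 = -1881095$)
$\frac{J{\left(Y{\left(29,-7 \right)} \right)} - x}{A{\left(\left(408 - 515\right) - 378 \right)}} = \frac{1151 - -1881095}{\left(408 - 515\right) - 378} = \frac{1151 + 1881095}{-107 - 378} = \frac{1882246}{-485} = 1882246 \left(- \frac{1}{485}\right) = - \frac{1882246}{485}$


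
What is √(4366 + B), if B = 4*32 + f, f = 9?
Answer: √4503 ≈ 67.104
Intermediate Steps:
B = 137 (B = 4*32 + 9 = 128 + 9 = 137)
√(4366 + B) = √(4366 + 137) = √4503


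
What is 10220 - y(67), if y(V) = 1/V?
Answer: 684739/67 ≈ 10220.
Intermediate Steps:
10220 - y(67) = 10220 - 1/67 = 684739/67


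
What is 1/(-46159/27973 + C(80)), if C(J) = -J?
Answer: -27973/2283999 ≈ -0.012247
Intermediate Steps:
1/(-46159/27973 + C(80)) = 1/(-46159/27973 - 1*80) = 1/(-46159*1/27973 - 80) = 1/(-46159/27973 - 80) = 1/(-2283999/27973) = -27973/2283999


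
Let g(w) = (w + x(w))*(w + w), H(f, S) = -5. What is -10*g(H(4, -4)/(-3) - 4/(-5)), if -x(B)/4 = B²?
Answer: 728308/675 ≈ 1079.0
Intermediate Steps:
x(B) = -4*B²
g(w) = 2*w*(w - 4*w²) (g(w) = (w - 4*w²)*(w + w) = (w - 4*w²)*(2*w) = 2*w*(w - 4*w²))
-10*g(H(4, -4)/(-3) - 4/(-5)) = -10*(-5/(-3) - 4/(-5))²*(2 - 8*(-5/(-3) - 4/(-5))) = -10*(-5*(-⅓) - 4*(-⅕))²*(2 - 8*(-5*(-⅓) - 4*(-⅕))) = -10*(5/3 + ⅘)²*(2 - 8*(5/3 + ⅘)) = -10*(37/15)²*(2 - 8*37/15) = -2738*(2 - 296/15)/45 = -2738*(-266)/(45*15) = -10*(-364154/3375) = 728308/675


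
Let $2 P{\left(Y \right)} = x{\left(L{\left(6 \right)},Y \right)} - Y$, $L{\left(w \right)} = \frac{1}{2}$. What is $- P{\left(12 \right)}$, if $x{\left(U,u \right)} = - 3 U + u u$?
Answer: $- \frac{261}{4} \approx -65.25$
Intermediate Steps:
$L{\left(w \right)} = \frac{1}{2}$
$x{\left(U,u \right)} = u^{2} - 3 U$ ($x{\left(U,u \right)} = - 3 U + u^{2} = u^{2} - 3 U$)
$P{\left(Y \right)} = - \frac{3}{4} + \frac{Y^{2}}{2} - \frac{Y}{2}$ ($P{\left(Y \right)} = \frac{\left(Y^{2} - \frac{3}{2}\right) - Y}{2} = \frac{\left(- \frac{3}{2} + Y^{2}\right) - Y}{2} = \frac{- \frac{3}{2} + Y^{2} - Y}{2} = - \frac{3}{4} + \frac{Y^{2}}{2} - \frac{Y}{2}$)
$- P{\left(12 \right)} = - (- \frac{3}{4} + \frac{12^{2}}{2} - 6) = - (- \frac{3}{4} + \frac{1}{2} \cdot 144 - 6) = - (- \frac{3}{4} + 72 - 6) = \left(-1\right) \frac{261}{4} = - \frac{261}{4}$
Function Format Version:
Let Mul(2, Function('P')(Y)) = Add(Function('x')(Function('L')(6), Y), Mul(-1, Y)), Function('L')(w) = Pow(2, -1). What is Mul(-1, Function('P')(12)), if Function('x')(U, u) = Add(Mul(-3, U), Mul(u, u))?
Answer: Rational(-261, 4) ≈ -65.250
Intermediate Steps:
Function('L')(w) = Rational(1, 2)
Function('x')(U, u) = Add(Pow(u, 2), Mul(-3, U)) (Function('x')(U, u) = Add(Mul(-3, U), Pow(u, 2)) = Add(Pow(u, 2), Mul(-3, U)))
Function('P')(Y) = Add(Rational(-3, 4), Mul(Rational(1, 2), Pow(Y, 2)), Mul(Rational(-1, 2), Y)) (Function('P')(Y) = Mul(Rational(1, 2), Add(Add(Pow(Y, 2), Mul(-3, Rational(1, 2))), Mul(-1, Y))) = Mul(Rational(1, 2), Add(Add(Pow(Y, 2), Rational(-3, 2)), Mul(-1, Y))) = Mul(Rational(1, 2), Add(Add(Rational(-3, 2), Pow(Y, 2)), Mul(-1, Y))) = Mul(Rational(1, 2), Add(Rational(-3, 2), Pow(Y, 2), Mul(-1, Y))) = Add(Rational(-3, 4), Mul(Rational(1, 2), Pow(Y, 2)), Mul(Rational(-1, 2), Y)))
Mul(-1, Function('P')(12)) = Mul(-1, Add(Rational(-3, 4), Mul(Rational(1, 2), Pow(12, 2)), Mul(Rational(-1, 2), 12))) = Mul(-1, Add(Rational(-3, 4), Mul(Rational(1, 2), 144), -6)) = Mul(-1, Add(Rational(-3, 4), 72, -6)) = Mul(-1, Rational(261, 4)) = Rational(-261, 4)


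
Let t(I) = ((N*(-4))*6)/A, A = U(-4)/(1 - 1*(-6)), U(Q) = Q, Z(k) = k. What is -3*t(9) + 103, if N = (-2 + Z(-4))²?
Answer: -4433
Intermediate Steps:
N = 36 (N = (-2 - 4)² = (-6)² = 36)
A = -4/7 (A = -4/(1 - 1*(-6)) = -4/(1 + 6) = -4/7 ≈ -0.57143)
t(I) = 1512 (t(I) = ((36*(-4))*6)/(-4/7) = -144*6*(-7/4) = -864*(-7/4) = 1512)
-3*t(9) + 103 = -3*1512 + 103 = -4536 + 103 = -4433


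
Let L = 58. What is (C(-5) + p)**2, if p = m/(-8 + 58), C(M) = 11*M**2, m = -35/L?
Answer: 25438017049/336400 ≈ 75618.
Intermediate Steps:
m = -35/58 ≈ -0.60345
p = -7/580 (p = -35/(58*(-8 + 58)) = -35/58/50 = -35/58*1/50 = -7/580 ≈ -0.012069)
(C(-5) + p)**2 = (11*(-5)**2 - 7/580)**2 = (11*25 - 7/580)**2 = (275 - 7/580)**2 = (159493/580)**2 = 25438017049/336400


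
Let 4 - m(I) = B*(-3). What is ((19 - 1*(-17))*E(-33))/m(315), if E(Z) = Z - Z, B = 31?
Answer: 0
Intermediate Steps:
E(Z) = 0
m(I) = 97 (m(I) = 4 - 31*(-3) = 4 - 1*(-93) = 4 + 93 = 97)
((19 - 1*(-17))*E(-33))/m(315) = ((19 - 1*(-17))*0)/97 = ((19 + 17)*0)*(1/97) = (36*0)*(1/97) = 0*(1/97) = 0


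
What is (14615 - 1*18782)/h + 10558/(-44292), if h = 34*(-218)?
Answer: 26577217/82073076 ≈ 0.32382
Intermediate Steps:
h = -7412
(14615 - 1*18782)/h + 10558/(-44292) = (14615 - 1*18782)/(-7412) + 10558/(-44292) = (14615 - 18782)*(-1/7412) + 10558*(-1/44292) = -4167*(-1/7412) - 5279/22146 = 4167/7412 - 5279/22146 = 26577217/82073076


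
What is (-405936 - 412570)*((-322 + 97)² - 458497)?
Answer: 333845679232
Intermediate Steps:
(-405936 - 412570)*((-322 + 97)² - 458497) = -818506*((-225)² - 458497) = -818506*(50625 - 458497) = -818506*(-407872) = 333845679232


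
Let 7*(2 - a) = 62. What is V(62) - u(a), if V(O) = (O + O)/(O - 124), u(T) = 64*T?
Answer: 3058/7 ≈ 436.86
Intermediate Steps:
a = -48/7 (a = 2 - ⅐*62 = 2 - 62/7 = -48/7 ≈ -6.8571)
V(O) = 2*O/(-124 + O) (V(O) = (2*O)/(-124 + O) = 2*O/(-124 + O))
V(62) - u(a) = 2*62/(-124 + 62) - 64*(-48)/7 = 2*62/(-62) - 1*(-3072/7) = 2*62*(-1/62) + 3072/7 = -2 + 3072/7 = 3058/7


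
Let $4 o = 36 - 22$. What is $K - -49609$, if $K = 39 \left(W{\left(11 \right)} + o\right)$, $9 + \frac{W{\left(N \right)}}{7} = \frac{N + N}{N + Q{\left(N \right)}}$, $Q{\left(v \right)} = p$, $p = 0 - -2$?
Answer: $\frac{95501}{2} \approx 47751.0$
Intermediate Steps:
$p = 2$ ($p = 0 + 2 = 2$)
$Q{\left(v \right)} = 2$
$W{\left(N \right)} = -63 + \frac{14 N}{2 + N}$ ($W{\left(N \right)} = -63 + 7 \frac{N + N}{N + 2} = -63 + 7 \frac{2 N}{2 + N} = -63 + \frac{14 N}{2 + N}$)
$o = \frac{7}{2}$ ($o = \frac{36 - 22}{4} = \frac{1}{4} \cdot 14 = \frac{7}{2} \approx 3.5$)
$K = - \frac{3717}{2}$ ($K = 39 \left(\frac{7 \left(-18 - 77\right)}{2 + 11} + \frac{7}{2}\right) = 39 \left(\frac{7 \left(-18 - 77\right)}{13} + \frac{7}{2}\right) = 39 \left(7 \cdot \frac{1}{13} \left(-95\right) + \frac{7}{2}\right) = 39 \left(- \frac{665}{13} + \frac{7}{2}\right) = 39 \left(- \frac{1239}{26}\right) = - \frac{3717}{2} \approx -1858.5$)
$K - -49609 = - \frac{3717}{2} - -49609 = - \frac{3717}{2} + 49609 = \frac{95501}{2}$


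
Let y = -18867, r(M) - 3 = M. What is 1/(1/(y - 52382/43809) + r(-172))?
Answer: -826596785/139694900474 ≈ -0.0059172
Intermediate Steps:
r(M) = 3 + M
1/(1/(y - 52382/43809) + r(-172)) = 1/(1/(-18867 - 52382/43809) + (3 - 172)) = 1/(1/(-18867 - 52382*1/43809) - 169) = 1/(1/(-18867 - 52382/43809) - 169) = 1/(1/(-826596785/43809) - 169) = 1/(-43809/826596785 - 169) = 1/(-139694900474/826596785) = -826596785/139694900474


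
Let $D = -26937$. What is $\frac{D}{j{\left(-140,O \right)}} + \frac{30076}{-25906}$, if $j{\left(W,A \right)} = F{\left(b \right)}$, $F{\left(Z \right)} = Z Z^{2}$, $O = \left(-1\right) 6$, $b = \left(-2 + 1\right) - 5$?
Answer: $\frac{38407417}{310872} \approx 123.55$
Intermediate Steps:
$b = -6$ ($b = -1 - 5 = -6$)
$O = -6$
$F{\left(Z \right)} = Z^{3}$
$j{\left(W,A \right)} = -216$ ($j{\left(W,A \right)} = \left(-6\right)^{3} = -216$)
$\frac{D}{j{\left(-140,O \right)}} + \frac{30076}{-25906} = - \frac{26937}{-216} + \frac{30076}{-25906} = \left(-26937\right) \left(- \frac{1}{216}\right) + 30076 \left(- \frac{1}{25906}\right) = \frac{2993}{24} - \frac{15038}{12953} = \frac{38407417}{310872}$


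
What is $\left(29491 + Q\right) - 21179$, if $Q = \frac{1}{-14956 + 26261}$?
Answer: $\frac{93967161}{11305} \approx 8312.0$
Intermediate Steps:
$Q = \frac{1}{11305} \approx 8.8456 \cdot 10^{-5}$
$\left(29491 + Q\right) - 21179 = \left(29491 + \frac{1}{11305}\right) - 21179 = \frac{333395756}{11305} - 21179 = \frac{93967161}{11305}$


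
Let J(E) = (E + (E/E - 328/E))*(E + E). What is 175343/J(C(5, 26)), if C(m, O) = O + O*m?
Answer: 25049/6904 ≈ 3.6282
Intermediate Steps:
J(E) = 2*E*(1 + E - 328/E) (J(E) = (E + (1 - 328/E))*(2*E) = (1 + E - 328/E)*(2*E) = 2*E*(1 + E - 328/E))
175343/J(C(5, 26)) = 175343/(-656 + 2*(26*(1 + 5)) + 2*(26*(1 + 5))²) = 175343/(-656 + 2*(26*6) + 2*(26*6)²) = 175343/(-656 + 2*156 + 2*156²) = 175343/(-656 + 312 + 2*24336) = 175343/(-656 + 312 + 48672) = 175343/48328 = 175343*(1/48328) = 25049/6904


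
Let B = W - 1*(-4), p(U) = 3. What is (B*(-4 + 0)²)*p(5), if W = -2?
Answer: 96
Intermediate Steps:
B = 2 (B = -2 - 1*(-4) = -2 + 4 = 2)
(B*(-4 + 0)²)*p(5) = (2*(-4 + 0)²)*3 = (2*(-4)²)*3 = (2*16)*3 = 32*3 = 96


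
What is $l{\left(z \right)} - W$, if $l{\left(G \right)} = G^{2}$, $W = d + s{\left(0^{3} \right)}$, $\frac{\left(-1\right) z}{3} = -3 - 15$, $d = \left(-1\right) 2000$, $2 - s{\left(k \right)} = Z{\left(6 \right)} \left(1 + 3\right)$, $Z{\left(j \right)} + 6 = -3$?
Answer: $4878$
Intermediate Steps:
$Z{\left(j \right)} = -9$ ($Z{\left(j \right)} = -6 - 3 = -9$)
$s{\left(k \right)} = 38$ ($s{\left(k \right)} = 2 - - 9 \left(1 + 3\right) = 2 - \left(-9\right) 4 = 2 - -36 = 2 + 36 = 38$)
$d = -2000$
$z = 54$ ($z = - 3 \left(-3 - 15\right) = \left(-3\right) \left(-18\right) = 54$)
$W = -1962$ ($W = -2000 + 38 = -1962$)
$l{\left(z \right)} - W = 54^{2} - -1962 = 2916 + 1962 = 4878$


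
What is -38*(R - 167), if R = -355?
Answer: 19836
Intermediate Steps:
-38*(R - 167) = -38*(-355 - 167) = -38*(-522) = 19836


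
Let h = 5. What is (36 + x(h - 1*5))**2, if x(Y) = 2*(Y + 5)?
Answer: 2116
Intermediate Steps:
x(Y) = 10 + 2*Y (x(Y) = 2*(5 + Y) = 10 + 2*Y)
(36 + x(h - 1*5))**2 = (36 + (10 + 2*(5 - 1*5)))**2 = (36 + (10 + 2*(5 - 5)))**2 = (36 + (10 + 2*0))**2 = (36 + (10 + 0))**2 = (36 + 10)**2 = 46**2 = 2116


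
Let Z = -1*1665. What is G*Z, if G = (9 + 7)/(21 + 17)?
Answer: -13320/19 ≈ -701.05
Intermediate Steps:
Z = -1665
G = 8/19 (G = 16/38 = 16*(1/38) = 8/19 ≈ 0.42105)
G*Z = (8/19)*(-1665) = -13320/19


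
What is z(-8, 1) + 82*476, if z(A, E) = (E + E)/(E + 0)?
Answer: 39034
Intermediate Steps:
z(A, E) = 2 (z(A, E) = (2*E)/E = 2)
z(-8, 1) + 82*476 = 2 + 82*476 = 2 + 39032 = 39034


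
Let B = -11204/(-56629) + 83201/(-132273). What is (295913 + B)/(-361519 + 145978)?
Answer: -2216529462197884/1614507213009897 ≈ -1.3729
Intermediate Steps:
B = -3229602737/7490487717 (B = -11204*(-1/56629) + 83201*(-1/132273) = 11204/56629 - 83201/132273 = -3229602737/7490487717 ≈ -0.43116)
(295913 + B)/(-361519 + 145978) = (295913 - 3229602737/7490487717)/(-361519 + 145978) = (2216529462197884/7490487717)/(-215541) = (2216529462197884/7490487717)*(-1/215541) = -2216529462197884/1614507213009897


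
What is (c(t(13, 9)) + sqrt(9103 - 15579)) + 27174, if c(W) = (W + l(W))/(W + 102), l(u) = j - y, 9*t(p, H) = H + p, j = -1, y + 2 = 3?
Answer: 6385891/235 + 2*I*sqrt(1619) ≈ 27174.0 + 80.474*I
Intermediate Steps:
y = 1 (y = -2 + 3 = 1)
t(p, H) = H/9 + p/9 (t(p, H) = (H + p)/9 = H/9 + p/9)
l(u) = -2 (l(u) = -1 - 1*1 = -1 - 1 = -2)
c(W) = (-2 + W)/(102 + W) (c(W) = (W - 2)/(W + 102) = (-2 + W)/(102 + W))
(c(t(13, 9)) + sqrt(9103 - 15579)) + 27174 = ((-2 + ((1/9)*9 + (1/9)*13))/(102 + ((1/9)*9 + (1/9)*13)) + sqrt(9103 - 15579)) + 27174 = ((-2 + (1 + 13/9))/(102 + (1 + 13/9)) + sqrt(-6476)) + 27174 = ((-2 + 22/9)/(102 + 22/9) + 2*I*sqrt(1619)) + 27174 = ((4/9)/(940/9) + 2*I*sqrt(1619)) + 27174 = ((9/940)*(4/9) + 2*I*sqrt(1619)) + 27174 = (1/235 + 2*I*sqrt(1619)) + 27174 = 6385891/235 + 2*I*sqrt(1619)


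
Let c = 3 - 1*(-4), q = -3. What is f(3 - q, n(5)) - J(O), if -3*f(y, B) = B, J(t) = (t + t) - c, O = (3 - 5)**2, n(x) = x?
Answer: -8/3 ≈ -2.6667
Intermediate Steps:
c = 7 (c = 3 + 4 = 7)
O = 4 (O = (-2)**2 = 4)
J(t) = -7 + 2*t (J(t) = (t + t) - 1*7 = 2*t - 7 = -7 + 2*t)
f(y, B) = -B/3
f(3 - q, n(5)) - J(O) = -1/3*5 - (-7 + 2*4) = -5/3 - (-7 + 8) = -5/3 - 1*1 = -5/3 - 1 = -8/3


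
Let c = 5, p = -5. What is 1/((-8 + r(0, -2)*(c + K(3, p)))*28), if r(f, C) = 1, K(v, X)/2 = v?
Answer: 1/84 ≈ 0.011905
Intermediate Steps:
K(v, X) = 2*v
1/((-8 + r(0, -2)*(c + K(3, p)))*28) = 1/((-8 + 1*(5 + 2*3))*28) = 1/((-8 + 1*(5 + 6))*28) = 1/((-8 + 1*11)*28) = 1/((-8 + 11)*28) = 1/(3*28) = 1/84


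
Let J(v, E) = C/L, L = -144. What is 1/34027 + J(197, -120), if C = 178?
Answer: -3028331/2449944 ≈ -1.2361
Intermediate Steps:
J(v, E) = -89/72 (J(v, E) = 178/(-144) = 178*(-1/144) = -89/72)
1/34027 + J(197, -120) = 1/34027 - 89/72 = -3028331/2449944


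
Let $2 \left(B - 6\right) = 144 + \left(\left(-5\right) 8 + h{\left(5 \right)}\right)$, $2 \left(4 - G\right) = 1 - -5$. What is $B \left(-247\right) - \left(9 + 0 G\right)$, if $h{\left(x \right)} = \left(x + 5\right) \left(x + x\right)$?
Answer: $-26685$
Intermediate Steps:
$h{\left(x \right)} = 2 x \left(5 + x\right)$ ($h{\left(x \right)} = \left(5 + x\right) 2 x = 2 x \left(5 + x\right)$)
$G = 1$ ($G = 4 - \frac{1 - -5}{2} = 4 - \frac{1 + 5}{2} = 4 - 3 = 1$)
$B = 108$ ($B = 6 + \frac{144 + \left(\left(-5\right) 8 + 2 \cdot 5 \left(5 + 5\right)\right)}{2} = 6 + \frac{144 - \left(40 - 100\right)}{2} = 6 + \frac{144 + \left(-40 + 100\right)}{2} = 6 + \frac{144 + 60}{2} = 6 + \frac{1}{2} \cdot 204 = 6 + 102 = 108$)
$B \left(-247\right) - \left(9 + 0 G\right) = 108 \left(-247\right) + \left(0 \cdot 1 - 9\right) = -26676 + \left(0 - 9\right) = -26676 - 9 = -26685$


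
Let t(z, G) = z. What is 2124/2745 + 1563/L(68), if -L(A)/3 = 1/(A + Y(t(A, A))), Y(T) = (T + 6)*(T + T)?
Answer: -1610025224/305 ≈ -5.2788e+6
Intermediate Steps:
Y(T) = 2*T*(6 + T) (Y(T) = (6 + T)*(2*T) = 2*T*(6 + T))
L(A) = -3/(A + 2*A*(6 + A))
2124/2745 + 1563/L(68) = 2124/2745 + 1563/((-3/(68*(13 + 2*68)))) = 2124*(1/2745) + 1563/((-3*1/68/(13 + 136))) = 236/305 + 1563/((-3*1/68/149)) = 236/305 + 1563/((-3*1/68*1/149)) = 236/305 + 1563/(-3/10132) = 236/305 + 1563*(-10132/3) = 236/305 - 5278772 = -1610025224/305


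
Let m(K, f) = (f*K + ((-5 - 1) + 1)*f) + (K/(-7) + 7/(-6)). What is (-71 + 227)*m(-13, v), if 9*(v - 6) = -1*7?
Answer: -101894/7 ≈ -14556.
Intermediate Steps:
v = 47/9 (v = 6 + (-1*7)/9 = 6 + (⅑)*(-7) = 6 - 7/9 = 47/9 ≈ 5.2222)
m(K, f) = -7/6 - 5*f - K/7 + K*f (m(K, f) = (K*f + (-6 + 1)*f) + (K*(-⅐) + 7*(-⅙)) = (K*f - 5*f) + (-K/7 - 7/6) = (-5*f + K*f) + (-7/6 - K/7) = -7/6 - 5*f - K/7 + K*f)
(-71 + 227)*m(-13, v) = (-71 + 227)*(-7/6 - 5*47/9 - ⅐*(-13) - 13*47/9) = 156*(-7/6 - 235/9 + 13/7 - 611/9) = 156*(-3919/42) = -101894/7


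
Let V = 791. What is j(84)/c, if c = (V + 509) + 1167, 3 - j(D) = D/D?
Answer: 2/2467 ≈ 0.00081070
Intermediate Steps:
j(D) = 2 (j(D) = 3 - D/D = 3 - 1*1 = 3 - 1 = 2)
c = 2467 (c = (791 + 509) + 1167 = 1300 + 1167 = 2467)
j(84)/c = 2/2467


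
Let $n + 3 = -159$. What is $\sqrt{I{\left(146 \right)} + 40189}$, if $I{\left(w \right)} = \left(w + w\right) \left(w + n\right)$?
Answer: $\sqrt{35517} \approx 188.46$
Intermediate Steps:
$n = -162$ ($n = -3 - 159 = -162$)
$I{\left(w \right)} = 2 w \left(-162 + w\right)$ ($I{\left(w \right)} = \left(w + w\right) \left(w - 162\right) = 2 w \left(-162 + w\right)$)
$\sqrt{I{\left(146 \right)} + 40189} = \sqrt{2 \cdot 146 \left(-162 + 146\right) + 40189} = \sqrt{2 \cdot 146 \left(-16\right) + 40189} = \sqrt{-4672 + 40189} = \sqrt{35517}$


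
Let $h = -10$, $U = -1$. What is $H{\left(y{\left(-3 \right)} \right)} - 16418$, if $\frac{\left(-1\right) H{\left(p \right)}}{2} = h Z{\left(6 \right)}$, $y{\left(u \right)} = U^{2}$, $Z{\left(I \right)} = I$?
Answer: $-16298$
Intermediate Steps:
$y{\left(u \right)} = 1$ ($y{\left(u \right)} = \left(-1\right)^{2} = 1$)
$H{\left(p \right)} = 120$ ($H{\left(p \right)} = - 2 \left(\left(-10\right) 6\right) = \left(-2\right) \left(-60\right) = 120$)
$H{\left(y{\left(-3 \right)} \right)} - 16418 = 120 - 16418 = -16298$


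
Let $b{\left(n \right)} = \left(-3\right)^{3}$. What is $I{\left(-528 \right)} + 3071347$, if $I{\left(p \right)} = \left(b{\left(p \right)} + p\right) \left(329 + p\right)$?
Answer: $3181792$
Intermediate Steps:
$b{\left(n \right)} = -27$
$I{\left(p \right)} = \left(-27 + p\right) \left(329 + p\right)$
$I{\left(-528 \right)} + 3071347 = \left(-8883 + \left(-528\right)^{2} + 302 \left(-528\right)\right) + 3071347 = \left(-8883 + 278784 - 159456\right) + 3071347 = 110445 + 3071347 = 3181792$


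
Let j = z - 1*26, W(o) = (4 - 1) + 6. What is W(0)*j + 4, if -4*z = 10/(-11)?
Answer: -5015/22 ≈ -227.95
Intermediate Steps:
z = 5/22 (z = -5/(2*(-11)) = -5*(-1)/(2*11) = -¼*(-10/11) = 5/22 ≈ 0.22727)
W(o) = 9 (W(o) = 3 + 6 = 9)
j = -567/22 (j = 5/22 - 1*26 = 5/22 - 26 = -567/22 ≈ -25.773)
W(0)*j + 4 = 9*(-567/22) + 4 = -5103/22 + 4 = -5015/22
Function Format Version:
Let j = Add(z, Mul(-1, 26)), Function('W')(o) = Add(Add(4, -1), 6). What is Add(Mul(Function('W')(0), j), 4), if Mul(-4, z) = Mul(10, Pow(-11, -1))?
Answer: Rational(-5015, 22) ≈ -227.95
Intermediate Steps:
z = Rational(5, 22) (z = Mul(Rational(-1, 4), Mul(10, Pow(-11, -1))) = Mul(Rational(-1, 4), Mul(10, Rational(-1, 11))) = Mul(Rational(-1, 4), Rational(-10, 11)) = Rational(5, 22) ≈ 0.22727)
Function('W')(o) = 9 (Function('W')(o) = Add(3, 6) = 9)
j = Rational(-567, 22) (j = Add(Rational(5, 22), Mul(-1, 26)) = Add(Rational(5, 22), -26) = Rational(-567, 22) ≈ -25.773)
Add(Mul(Function('W')(0), j), 4) = Add(Mul(9, Rational(-567, 22)), 4) = Add(Rational(-5103, 22), 4) = Rational(-5015, 22)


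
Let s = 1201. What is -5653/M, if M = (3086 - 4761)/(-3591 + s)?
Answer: -2702134/335 ≈ -8066.1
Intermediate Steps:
M = 335/478 (M = (3086 - 4761)/(-3591 + 1201) = -1675/(-2390) = -1675*(-1/2390) = 335/478 ≈ 0.70084)
-5653/M = -5653/335/478 = -5653*478/335 = -2702134/335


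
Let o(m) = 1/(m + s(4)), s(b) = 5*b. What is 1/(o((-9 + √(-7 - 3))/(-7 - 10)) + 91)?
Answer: 5545367/504898493 - 17*I*√10/1009796986 ≈ 0.010983 - 5.3237e-8*I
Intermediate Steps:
o(m) = 1/(20 + m) (o(m) = 1/(m + 5*4) = 1/(m + 20) = 1/(20 + m))
1/(o((-9 + √(-7 - 3))/(-7 - 10)) + 91) = 1/(1/(20 + (-9 + √(-7 - 3))/(-7 - 10)) + 91) = 1/(1/(20 + (-9 + √(-10))/(-17)) + 91) = 1/(1/(20 + (-9 + I*√10)*(-1/17)) + 91) = 1/(1/(20 + (9/17 - I*√10/17)) + 91) = 1/(1/(349/17 - I*√10/17) + 91) = 1/(91 + 1/(349/17 - I*√10/17))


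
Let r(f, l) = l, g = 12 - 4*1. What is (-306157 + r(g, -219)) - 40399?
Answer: -346775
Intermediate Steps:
g = 8 (g = 12 - 4 = 8)
(-306157 + r(g, -219)) - 40399 = (-306157 - 219) - 40399 = -306376 - 40399 = -346775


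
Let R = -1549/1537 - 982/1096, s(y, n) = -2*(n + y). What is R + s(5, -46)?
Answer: 67463113/842276 ≈ 80.096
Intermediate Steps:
s(y, n) = -2*n - 2*y
R = -1603519/842276 (R = -1549*1/1537 - 982*1/1096 = -1549/1537 - 491/548 = -1603519/842276 ≈ -1.9038)
R + s(5, -46) = -1603519/842276 + (-2*(-46) - 2*5) = -1603519/842276 + (92 - 10) = -1603519/842276 + 82 = 67463113/842276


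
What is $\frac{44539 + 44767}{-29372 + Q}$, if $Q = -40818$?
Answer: $- \frac{44653}{35095} \approx -1.2723$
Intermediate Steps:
$\frac{44539 + 44767}{-29372 + Q} = \frac{44539 + 44767}{-29372 - 40818} = \frac{89306}{-70190} = 89306 \left(- \frac{1}{70190}\right) = - \frac{44653}{35095}$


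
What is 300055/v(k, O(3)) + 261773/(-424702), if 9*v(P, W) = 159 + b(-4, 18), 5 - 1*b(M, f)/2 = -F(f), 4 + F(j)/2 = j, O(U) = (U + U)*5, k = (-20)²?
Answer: 25485482857/2123510 ≈ 12002.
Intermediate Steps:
k = 400
O(U) = 10*U (O(U) = (2*U)*5 = 10*U)
F(j) = -8 + 2*j
b(M, f) = -6 + 4*f (b(M, f) = 10 - (-2)*(-8 + 2*f) = 10 - 2*(8 - 2*f) = 10 + (-16 + 4*f) = -6 + 4*f)
v(P, W) = 25 (v(P, W) = (159 + (-6 + 4*18))/9 = (159 + (-6 + 72))/9 = (159 + 66)/9 = (⅑)*225 = 25)
300055/v(k, O(3)) + 261773/(-424702) = 300055/25 + 261773/(-424702) = 300055*(1/25) + 261773*(-1/424702) = 60011/5 - 261773/424702 = 25485482857/2123510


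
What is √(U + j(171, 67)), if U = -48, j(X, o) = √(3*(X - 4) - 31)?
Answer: √(-48 + √470) ≈ 5.1304*I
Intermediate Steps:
j(X, o) = √(-43 + 3*X) (j(X, o) = √(3*(-4 + X) - 31) = √((-12 + 3*X) - 31) = √(-43 + 3*X))
√(U + j(171, 67)) = √(-48 + √(-43 + 3*171)) = √(-48 + √(-43 + 513)) = √(-48 + √470)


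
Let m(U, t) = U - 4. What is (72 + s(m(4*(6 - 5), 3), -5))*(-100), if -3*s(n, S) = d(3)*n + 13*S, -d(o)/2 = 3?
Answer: -28100/3 ≈ -9366.7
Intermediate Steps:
d(o) = -6 (d(o) = -2*3 = -6)
m(U, t) = -4 + U
s(n, S) = 2*n - 13*S/3 (s(n, S) = -(-6*n + 13*S)/3 = 2*n - 13*S/3)
(72 + s(m(4*(6 - 5), 3), -5))*(-100) = (72 + (2*(-4 + 4*(6 - 5)) - 13/3*(-5)))*(-100) = (72 + (2*(-4 + 4*1) + 65/3))*(-100) = (72 + (2*(-4 + 4) + 65/3))*(-100) = (72 + (2*0 + 65/3))*(-100) = (72 + (0 + 65/3))*(-100) = (72 + 65/3)*(-100) = (281/3)*(-100) = -28100/3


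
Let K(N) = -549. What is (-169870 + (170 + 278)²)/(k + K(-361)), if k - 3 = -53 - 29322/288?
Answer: -493344/11213 ≈ -43.997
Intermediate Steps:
k = -2429/16 (k = 3 + (-53 - 29322/288) = 3 + (-53 - 162*181/288) = 3 + (-53 - 1629/16) = 3 - 2477/16 = -2429/16 ≈ -151.81)
(-169870 + (170 + 278)²)/(k + K(-361)) = (-169870 + (170 + 278)²)/(-2429/16 - 549) = (-169870 + 448²)/(-11213/16) = (-169870 + 200704)*(-16/11213) = 30834*(-16/11213) = -493344/11213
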